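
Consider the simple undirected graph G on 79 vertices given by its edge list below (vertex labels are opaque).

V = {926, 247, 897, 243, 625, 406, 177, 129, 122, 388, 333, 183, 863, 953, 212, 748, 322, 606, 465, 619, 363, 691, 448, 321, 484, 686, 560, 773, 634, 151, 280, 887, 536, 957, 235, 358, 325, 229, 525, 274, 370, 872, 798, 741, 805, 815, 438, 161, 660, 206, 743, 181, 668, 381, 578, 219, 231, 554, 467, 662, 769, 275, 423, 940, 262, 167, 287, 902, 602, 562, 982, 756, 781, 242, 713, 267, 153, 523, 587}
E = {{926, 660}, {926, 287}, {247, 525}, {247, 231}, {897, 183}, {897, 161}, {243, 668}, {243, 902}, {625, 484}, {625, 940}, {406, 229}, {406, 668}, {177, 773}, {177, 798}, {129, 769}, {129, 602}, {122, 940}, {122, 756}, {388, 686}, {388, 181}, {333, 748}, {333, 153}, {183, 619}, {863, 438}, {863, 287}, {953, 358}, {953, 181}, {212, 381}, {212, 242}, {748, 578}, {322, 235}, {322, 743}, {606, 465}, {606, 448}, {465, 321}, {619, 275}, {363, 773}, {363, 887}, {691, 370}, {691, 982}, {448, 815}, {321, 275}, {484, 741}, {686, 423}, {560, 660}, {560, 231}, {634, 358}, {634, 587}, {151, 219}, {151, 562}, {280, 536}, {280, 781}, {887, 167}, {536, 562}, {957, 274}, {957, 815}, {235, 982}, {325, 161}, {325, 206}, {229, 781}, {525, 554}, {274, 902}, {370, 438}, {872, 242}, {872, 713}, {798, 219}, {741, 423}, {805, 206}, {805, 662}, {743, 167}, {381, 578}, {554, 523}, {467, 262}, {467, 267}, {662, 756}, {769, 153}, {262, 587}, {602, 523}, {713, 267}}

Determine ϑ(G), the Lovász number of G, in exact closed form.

Vertex 953 has 2 neighbors: 358, 181.
N(660) = {926, 560}, |N(660)| = 2.
Vertex 167 has 2 neighbors: 887, 743.
N(525) = {247, 554}, |N(525)| = 2.
2-regular, N=79; this is C_{79}, the 79-cycle.
Distinct eigenvalues (to 3 d.p.): [2.0, 1.994, 1.975, 1.943, 1.9, 1.844, 1.777, 1.698, 1.609, 1.509, 1.4, 1.282, 1.156, 1.023, 0.883, 0.738, 0.588, 0.434, 0.277, 0.119, -0.04, -0.199, -0.356, -0.511, -0.663, -0.811, -0.954, -1.09, -1.22, -1.342, -1.456, -1.56, -1.655, -1.739, -1.812, -1.873, -1.923, -1.961, -1.986, -1.998].
With N=79: ϑ(G) = 79·(-(-1)*2*cos(pi/79))/(2−(-2*cos(pi/79))) = 79*cos(pi/79)/(cos(pi/79) + 1).
≈ 39.484379420 (to 9 d.p.).
Sandwich: α(G)=39 ≤ ϑ(G)=79*cos(pi/79)/(cos(pi/79) + 1) ≤ χ(Ḡ)=40 (both strict).

79*cos(pi/79)/(cos(pi/79) + 1)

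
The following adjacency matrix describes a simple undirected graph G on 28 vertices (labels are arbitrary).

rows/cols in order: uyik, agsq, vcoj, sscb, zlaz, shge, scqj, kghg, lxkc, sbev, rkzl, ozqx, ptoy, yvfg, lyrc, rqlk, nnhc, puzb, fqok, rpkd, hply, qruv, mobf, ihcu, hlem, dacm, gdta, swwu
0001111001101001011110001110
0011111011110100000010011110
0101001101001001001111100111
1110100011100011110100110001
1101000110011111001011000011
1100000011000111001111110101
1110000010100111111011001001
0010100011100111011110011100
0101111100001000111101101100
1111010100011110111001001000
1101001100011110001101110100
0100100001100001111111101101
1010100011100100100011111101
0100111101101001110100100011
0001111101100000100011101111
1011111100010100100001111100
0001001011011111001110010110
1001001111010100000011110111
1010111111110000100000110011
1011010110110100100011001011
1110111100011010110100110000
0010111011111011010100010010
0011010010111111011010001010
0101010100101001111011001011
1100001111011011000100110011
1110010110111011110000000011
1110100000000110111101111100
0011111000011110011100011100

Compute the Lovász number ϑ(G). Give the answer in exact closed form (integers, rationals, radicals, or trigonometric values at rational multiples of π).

Vertex swwu has 15 neighbors: vcoj, sscb, zlaz, shge, scqj, ozqx, ptoy, yvfg, lyrc, puzb, fqok, rpkd, ihcu, hlem, dacm.
N(lyrc) = {sscb, zlaz, shge, scqj, kghg, sbev, rkzl, nnhc, hply, qruv, mobf, hlem, dacm, gdta, swwu}, |N(lyrc)| = 15.
Vertex scqj has 15 neighbors: uyik, agsq, vcoj, lxkc, rkzl, yvfg, lyrc, rqlk, nnhc, puzb, fqok, hply, qruv, hlem, swwu.
Vertex ozqx has 15 neighbors: agsq, zlaz, sbev, rkzl, rqlk, nnhc, puzb, fqok, rpkd, hply, qruv, mobf, hlem, dacm, swwu.
15-regular, N=28; Kneser K(8,2) on C(8,2)=28 vertices.
spec(A) ≈ [15.0, 1.0, -5.0] (distinct, 3 d.p.).
Lovász (edge-transitive): ϑ = −28·(-5)/((15)−(-5)) = 7.
ϑ(G) ≈ 7.00000.

7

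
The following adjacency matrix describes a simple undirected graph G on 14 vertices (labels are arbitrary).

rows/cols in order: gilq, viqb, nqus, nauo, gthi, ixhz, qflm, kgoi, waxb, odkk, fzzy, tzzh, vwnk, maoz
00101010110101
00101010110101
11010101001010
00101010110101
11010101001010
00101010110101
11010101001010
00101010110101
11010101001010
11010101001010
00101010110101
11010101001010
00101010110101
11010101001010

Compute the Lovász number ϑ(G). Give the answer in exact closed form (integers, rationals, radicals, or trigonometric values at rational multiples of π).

7

Vertex gthi has 7 neighbors: gilq, viqb, nauo, ixhz, kgoi, fzzy, vwnk.
N(viqb) = {nqus, gthi, qflm, waxb, odkk, tzzh, maoz}, |N(viqb)| = 7.
Vertex gilq has 7 neighbors: nqus, gthi, qflm, waxb, odkk, tzzh, maoz.
N(qflm) = {gilq, viqb, nauo, ixhz, kgoi, fzzy, vwnk}, |N(qflm)| = 7.
2 parts of sizes [7, 7]; α(G) = 7 = ϑ (perfect).
Numerically 7.0000.
α=7, χ(Ḡ)=7; ϑ=7 lies between (collapsed).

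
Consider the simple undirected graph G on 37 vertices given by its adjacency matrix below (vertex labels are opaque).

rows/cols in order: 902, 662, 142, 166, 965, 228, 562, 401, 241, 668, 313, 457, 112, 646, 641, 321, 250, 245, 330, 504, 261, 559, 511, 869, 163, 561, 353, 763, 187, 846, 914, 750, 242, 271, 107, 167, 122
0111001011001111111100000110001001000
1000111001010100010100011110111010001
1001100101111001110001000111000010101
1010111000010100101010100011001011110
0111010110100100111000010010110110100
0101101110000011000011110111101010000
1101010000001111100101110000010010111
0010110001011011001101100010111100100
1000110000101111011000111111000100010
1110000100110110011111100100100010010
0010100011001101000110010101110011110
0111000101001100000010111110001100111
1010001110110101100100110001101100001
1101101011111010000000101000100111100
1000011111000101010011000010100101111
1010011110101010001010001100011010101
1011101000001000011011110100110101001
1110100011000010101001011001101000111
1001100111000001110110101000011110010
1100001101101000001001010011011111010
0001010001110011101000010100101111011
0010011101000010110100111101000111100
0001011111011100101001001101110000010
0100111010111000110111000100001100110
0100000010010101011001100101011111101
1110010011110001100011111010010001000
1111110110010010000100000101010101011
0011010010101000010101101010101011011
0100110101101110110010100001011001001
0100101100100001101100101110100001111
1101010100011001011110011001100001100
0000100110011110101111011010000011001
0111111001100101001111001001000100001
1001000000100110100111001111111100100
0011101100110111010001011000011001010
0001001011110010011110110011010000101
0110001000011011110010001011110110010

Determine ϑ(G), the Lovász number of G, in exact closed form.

sqrt(37)

Vertex 245 has 18 neighbors: 902, 662, 142, 965, 241, 668, 641, 250, 330, 559, 869, 163, 763, 187, 914, 107, 167, 122.
N(163) = {662, 241, 457, 646, 321, 245, 330, 559, 511, 561, 763, 846, 914, 750, 242, 271, 107, 122}, |N(163)| = 18.
Vertex 641 has 18 neighbors: 902, 228, 562, 401, 241, 668, 646, 321, 245, 261, 559, 353, 187, 750, 271, 107, 167, 122.
Vertex 965 has 18 neighbors: 662, 142, 166, 228, 401, 241, 313, 646, 250, 245, 330, 869, 353, 187, 846, 750, 242, 107.
Regular of degree 18 on 37 vertices: strongly regular (37,18,8,9).
A has 3 distinct eigenvalues ≈ [18.0, 2.541, -3.541].
λ_max=18, λ_min=-sqrt(37)/2 - 1/2; ϑ = −37·λ_min/(λ_max−λ_min) = sqrt(37).
Numerically 6.082763.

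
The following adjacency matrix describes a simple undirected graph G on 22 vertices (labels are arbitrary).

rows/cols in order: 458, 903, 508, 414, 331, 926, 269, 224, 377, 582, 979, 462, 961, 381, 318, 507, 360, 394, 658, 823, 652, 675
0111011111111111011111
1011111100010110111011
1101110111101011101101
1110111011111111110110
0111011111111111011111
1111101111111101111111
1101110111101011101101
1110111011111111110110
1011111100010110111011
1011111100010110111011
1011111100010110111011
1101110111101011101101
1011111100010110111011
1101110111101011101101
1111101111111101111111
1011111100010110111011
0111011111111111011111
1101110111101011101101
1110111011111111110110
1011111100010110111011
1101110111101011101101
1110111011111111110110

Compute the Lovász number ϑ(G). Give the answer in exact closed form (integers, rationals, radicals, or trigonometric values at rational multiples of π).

Vertex 360 has 19 neighbors: 903, 508, 414, 926, 269, 224, 377, 582, 979, 462, 961, 381, 318, 507, 394, 658, 823, 652, 675.
Vertex 377 has 15 neighbors: 458, 508, 414, 331, 926, 269, 224, 462, 381, 318, 360, 394, 658, 652, 675.
Vertex 224 has 18 neighbors: 458, 903, 508, 331, 926, 269, 377, 582, 979, 462, 961, 381, 318, 507, 360, 394, 823, 652.
N(414) = {458, 903, 508, 331, 926, 269, 377, 582, 979, 462, 961, 381, 318, 507, 360, 394, 823, 652}, |N(414)| = 18.
Complete multipartite on [7, 6, 4, 3, 2]: sandwich collapses at ϑ=7.
Numerically 7.000000.
Lovász sandwich 7 ≤ 7 ≤ 7: collapsed.

7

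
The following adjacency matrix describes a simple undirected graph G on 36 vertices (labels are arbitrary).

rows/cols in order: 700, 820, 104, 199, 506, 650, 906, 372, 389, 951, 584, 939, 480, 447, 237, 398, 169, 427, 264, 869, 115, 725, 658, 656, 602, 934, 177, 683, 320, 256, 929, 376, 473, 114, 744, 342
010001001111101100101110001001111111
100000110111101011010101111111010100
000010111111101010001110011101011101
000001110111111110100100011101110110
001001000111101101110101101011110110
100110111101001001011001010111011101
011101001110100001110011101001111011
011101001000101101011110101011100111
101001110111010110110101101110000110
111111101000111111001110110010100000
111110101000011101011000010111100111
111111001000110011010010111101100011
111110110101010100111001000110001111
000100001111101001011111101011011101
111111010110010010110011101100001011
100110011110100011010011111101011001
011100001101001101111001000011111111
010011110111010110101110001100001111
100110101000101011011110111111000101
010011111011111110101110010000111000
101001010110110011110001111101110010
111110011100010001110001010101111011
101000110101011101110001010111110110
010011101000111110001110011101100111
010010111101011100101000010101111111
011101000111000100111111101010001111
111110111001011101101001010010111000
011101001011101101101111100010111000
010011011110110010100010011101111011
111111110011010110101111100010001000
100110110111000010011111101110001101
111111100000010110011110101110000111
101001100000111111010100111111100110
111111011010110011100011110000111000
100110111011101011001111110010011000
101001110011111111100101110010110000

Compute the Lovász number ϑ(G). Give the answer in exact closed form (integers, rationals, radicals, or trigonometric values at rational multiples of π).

8

Vertex 389 has 21 neighbors: 700, 104, 650, 906, 372, 951, 584, 939, 447, 398, 169, 264, 869, 725, 656, 602, 177, 683, 320, 114, 744.
deg(342) = 21; N(342) = {700, 104, 650, 906, 372, 584, 939, 480, 447, 237, 398, 169, 427, 264, 725, 656, 602, 934, 320, 929, 376}.
N(939) = {700, 820, 104, 199, 506, 650, 389, 480, 447, 169, 427, 869, 658, 602, 934, 177, 683, 256, 929, 744, 342}, |N(939)| = 21.
N(237) = {700, 820, 104, 199, 506, 650, 372, 951, 584, 447, 169, 264, 869, 658, 656, 602, 177, 683, 473, 744, 342}, |N(237)| = 21.
Regular of degree 21 on 36 vertices: Kneser-type, 2-subsets of [9].
A has 3 distinct eigenvalues ≈ [21.0, 1.0, -6.0].
−36·(-6) / ((21)−(-6)) = 8 = ϑ(G).
= 8.0000000… (decimal).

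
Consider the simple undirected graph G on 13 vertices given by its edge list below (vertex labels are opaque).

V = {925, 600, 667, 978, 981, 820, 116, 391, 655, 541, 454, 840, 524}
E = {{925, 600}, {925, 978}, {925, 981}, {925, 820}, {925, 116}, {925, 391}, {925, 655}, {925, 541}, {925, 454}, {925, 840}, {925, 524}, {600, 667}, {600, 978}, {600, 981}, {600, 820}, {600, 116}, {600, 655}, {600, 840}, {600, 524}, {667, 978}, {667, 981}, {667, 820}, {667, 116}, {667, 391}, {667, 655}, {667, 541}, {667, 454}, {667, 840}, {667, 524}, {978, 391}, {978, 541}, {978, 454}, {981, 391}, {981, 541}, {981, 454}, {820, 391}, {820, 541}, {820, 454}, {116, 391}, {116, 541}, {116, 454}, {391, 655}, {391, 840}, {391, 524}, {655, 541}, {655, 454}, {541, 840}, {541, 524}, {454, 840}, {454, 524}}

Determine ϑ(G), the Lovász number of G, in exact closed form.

7

N(978) = {925, 600, 667, 391, 541, 454}, |N(978)| = 6.
deg(541) = 9; N(541) = {925, 667, 978, 981, 820, 116, 655, 840, 524}.
deg(524) = 6; N(524) = {925, 600, 667, 391, 541, 454}.
Vertex 667 has 11 neighbors: 600, 978, 981, 820, 116, 391, 655, 541, 454, 840, 524.
Complete multipartite on [7, 4, 2]: sandwich collapses at ϑ=7.
≈ 7.000000000 (to 9 d.p.).
7 ≤ 7 ≤ 7: collapsed.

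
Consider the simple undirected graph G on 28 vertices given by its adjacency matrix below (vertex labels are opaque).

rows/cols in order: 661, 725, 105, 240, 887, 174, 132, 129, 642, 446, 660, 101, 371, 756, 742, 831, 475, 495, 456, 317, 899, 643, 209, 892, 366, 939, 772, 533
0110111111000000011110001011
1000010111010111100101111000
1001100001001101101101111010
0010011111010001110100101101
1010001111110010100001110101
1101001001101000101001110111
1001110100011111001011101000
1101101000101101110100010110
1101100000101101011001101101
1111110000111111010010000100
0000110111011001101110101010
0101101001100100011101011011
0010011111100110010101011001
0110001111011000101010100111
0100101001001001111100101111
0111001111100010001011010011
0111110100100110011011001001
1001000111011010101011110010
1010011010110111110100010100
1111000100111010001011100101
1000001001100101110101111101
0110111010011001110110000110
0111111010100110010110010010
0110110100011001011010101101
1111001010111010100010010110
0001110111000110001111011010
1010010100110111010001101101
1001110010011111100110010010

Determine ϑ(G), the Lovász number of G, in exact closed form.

7

Vertex 756 has 15 neighbors: 725, 105, 132, 129, 642, 446, 101, 371, 475, 456, 899, 209, 939, 772, 533.
deg(132) = 15; N(132) = {661, 240, 887, 174, 129, 101, 371, 756, 742, 831, 456, 899, 643, 209, 366}.
deg(660) = 15; N(660) = {887, 174, 129, 642, 446, 101, 371, 831, 475, 456, 317, 899, 209, 366, 772}.
Vertex 446 has 15 neighbors: 661, 725, 105, 240, 887, 174, 660, 101, 371, 756, 742, 831, 495, 899, 939.
G on 28 vertices is 15-regular; Kneser K(8,2) on C(8,2)=28 vertices.
Distinct eigenvalues (to 6 d.p.): [15.0, 1.0, -5.0].
Lovász: ϑ = −28(-5)/(15+-1*(-5)) = 7.
≈ 7.00000000 (to 8 d.p.).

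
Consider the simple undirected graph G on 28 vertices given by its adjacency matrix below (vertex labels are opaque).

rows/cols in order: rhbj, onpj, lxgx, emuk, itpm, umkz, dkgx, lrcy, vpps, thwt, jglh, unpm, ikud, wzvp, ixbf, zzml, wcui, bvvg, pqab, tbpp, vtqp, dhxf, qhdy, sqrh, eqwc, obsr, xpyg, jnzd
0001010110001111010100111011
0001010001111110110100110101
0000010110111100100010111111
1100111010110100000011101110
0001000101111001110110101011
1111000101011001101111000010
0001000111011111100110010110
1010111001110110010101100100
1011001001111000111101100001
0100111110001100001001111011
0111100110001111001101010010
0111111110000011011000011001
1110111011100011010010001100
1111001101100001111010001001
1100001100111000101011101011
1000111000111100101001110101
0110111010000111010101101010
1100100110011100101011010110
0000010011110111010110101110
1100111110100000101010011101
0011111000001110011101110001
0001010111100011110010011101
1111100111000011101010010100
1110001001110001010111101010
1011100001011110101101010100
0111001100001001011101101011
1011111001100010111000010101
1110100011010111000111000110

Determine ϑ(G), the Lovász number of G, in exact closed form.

Vertex jglh has 15 neighbors: onpj, lxgx, emuk, itpm, lrcy, vpps, ikud, wzvp, ixbf, zzml, pqab, tbpp, dhxf, sqrh, xpyg.
N(obsr) = {onpj, lxgx, emuk, dkgx, lrcy, ikud, zzml, bvvg, pqab, tbpp, dhxf, qhdy, eqwc, xpyg, jnzd}, |N(obsr)| = 15.
Vertex vtqp has 15 neighbors: lxgx, emuk, itpm, umkz, dkgx, ikud, wzvp, ixbf, bvvg, pqab, tbpp, dhxf, qhdy, sqrh, jnzd.
N(ixbf) = {rhbj, onpj, dkgx, lrcy, jglh, unpm, ikud, wcui, pqab, vtqp, dhxf, qhdy, eqwc, xpyg, jnzd}, |N(ixbf)| = 15.
Every vertex has degree 15 (N=28); Kneser-type, 2-subsets of [8].
Distinct eigenvalues (to 3 d.p.): [15.0, 1.0, -5.0].
Lovász (edge-transitive): ϑ = −28·(-5)/((15)−(-5)) = 7.
= 7.0000… (decimal).

7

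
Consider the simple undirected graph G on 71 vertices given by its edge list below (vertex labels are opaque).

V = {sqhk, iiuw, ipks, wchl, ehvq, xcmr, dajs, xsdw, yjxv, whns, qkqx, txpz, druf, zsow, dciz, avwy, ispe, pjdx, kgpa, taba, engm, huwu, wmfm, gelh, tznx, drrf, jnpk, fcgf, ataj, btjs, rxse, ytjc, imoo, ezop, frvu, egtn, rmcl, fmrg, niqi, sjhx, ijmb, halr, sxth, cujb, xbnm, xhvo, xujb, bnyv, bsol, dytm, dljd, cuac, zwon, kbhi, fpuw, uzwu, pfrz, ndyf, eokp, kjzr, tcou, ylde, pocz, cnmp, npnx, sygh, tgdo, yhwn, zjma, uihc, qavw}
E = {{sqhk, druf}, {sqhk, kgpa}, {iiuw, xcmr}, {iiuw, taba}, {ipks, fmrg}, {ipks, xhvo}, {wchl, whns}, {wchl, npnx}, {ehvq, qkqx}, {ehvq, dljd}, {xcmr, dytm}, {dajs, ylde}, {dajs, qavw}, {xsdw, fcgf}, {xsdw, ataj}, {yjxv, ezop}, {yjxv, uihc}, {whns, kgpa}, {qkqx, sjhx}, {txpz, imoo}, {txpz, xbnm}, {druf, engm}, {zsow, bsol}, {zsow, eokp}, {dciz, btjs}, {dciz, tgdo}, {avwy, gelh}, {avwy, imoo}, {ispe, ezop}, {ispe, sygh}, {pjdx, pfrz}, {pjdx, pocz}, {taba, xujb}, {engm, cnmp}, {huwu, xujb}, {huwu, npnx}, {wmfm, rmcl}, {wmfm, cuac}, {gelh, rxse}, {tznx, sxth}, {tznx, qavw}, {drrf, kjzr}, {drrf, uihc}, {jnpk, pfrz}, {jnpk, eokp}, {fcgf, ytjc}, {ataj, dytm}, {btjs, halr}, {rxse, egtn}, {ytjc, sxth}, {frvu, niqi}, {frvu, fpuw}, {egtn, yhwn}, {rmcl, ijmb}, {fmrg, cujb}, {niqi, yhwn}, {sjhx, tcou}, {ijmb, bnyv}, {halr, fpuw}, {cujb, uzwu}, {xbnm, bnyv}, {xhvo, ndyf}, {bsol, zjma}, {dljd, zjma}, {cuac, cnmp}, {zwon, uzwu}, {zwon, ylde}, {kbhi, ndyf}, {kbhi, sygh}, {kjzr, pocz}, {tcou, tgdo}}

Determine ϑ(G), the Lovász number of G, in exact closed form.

71*cos(pi/71)/(cos(pi/71) + 1)

deg(tgdo) = 2; N(tgdo) = {dciz, tcou}.
deg(yhwn) = 2; N(yhwn) = {egtn, niqi}.
deg(qavw) = 2; N(qavw) = {dajs, tznx}.
Vertex qkqx has 2 neighbors: ehvq, sjhx.
71-vertex 2-regular graph: the odd cycle C_{71}.
spec(A) ≈ [2.0, 1.99217, 1.96876, 1.92993, 1.876, 1.80739, 1.72463, 1.62837, 1.51937, 1.39848, 1.26665, 1.1249, 0.97435, 0.81617, 0.6516, 0.48194, 0.3085, 0.13265, -0.04424, -0.22079, -0.3956, -0.56732, -0.7346, -0.89613, -1.05065, -1.19694, -1.33387, -1.46036, -1.57542, -1.67814, -1.76774, -1.8435, -1.90483, -1.95125, -1.98241, -1.99804] (distinct, 5 d.p.).
Lovász: ϑ = −71(-2*cos(pi/71))/(2+-(-1)*2*cos(pi/71)) = 71*cos(pi/71)/(cos(pi/71) + 1).
Numerically 35.4826183.
α=35, χ(Ḡ)=36; ϑ=71*cos(pi/71)/(cos(pi/71) + 1) lies between (both strict).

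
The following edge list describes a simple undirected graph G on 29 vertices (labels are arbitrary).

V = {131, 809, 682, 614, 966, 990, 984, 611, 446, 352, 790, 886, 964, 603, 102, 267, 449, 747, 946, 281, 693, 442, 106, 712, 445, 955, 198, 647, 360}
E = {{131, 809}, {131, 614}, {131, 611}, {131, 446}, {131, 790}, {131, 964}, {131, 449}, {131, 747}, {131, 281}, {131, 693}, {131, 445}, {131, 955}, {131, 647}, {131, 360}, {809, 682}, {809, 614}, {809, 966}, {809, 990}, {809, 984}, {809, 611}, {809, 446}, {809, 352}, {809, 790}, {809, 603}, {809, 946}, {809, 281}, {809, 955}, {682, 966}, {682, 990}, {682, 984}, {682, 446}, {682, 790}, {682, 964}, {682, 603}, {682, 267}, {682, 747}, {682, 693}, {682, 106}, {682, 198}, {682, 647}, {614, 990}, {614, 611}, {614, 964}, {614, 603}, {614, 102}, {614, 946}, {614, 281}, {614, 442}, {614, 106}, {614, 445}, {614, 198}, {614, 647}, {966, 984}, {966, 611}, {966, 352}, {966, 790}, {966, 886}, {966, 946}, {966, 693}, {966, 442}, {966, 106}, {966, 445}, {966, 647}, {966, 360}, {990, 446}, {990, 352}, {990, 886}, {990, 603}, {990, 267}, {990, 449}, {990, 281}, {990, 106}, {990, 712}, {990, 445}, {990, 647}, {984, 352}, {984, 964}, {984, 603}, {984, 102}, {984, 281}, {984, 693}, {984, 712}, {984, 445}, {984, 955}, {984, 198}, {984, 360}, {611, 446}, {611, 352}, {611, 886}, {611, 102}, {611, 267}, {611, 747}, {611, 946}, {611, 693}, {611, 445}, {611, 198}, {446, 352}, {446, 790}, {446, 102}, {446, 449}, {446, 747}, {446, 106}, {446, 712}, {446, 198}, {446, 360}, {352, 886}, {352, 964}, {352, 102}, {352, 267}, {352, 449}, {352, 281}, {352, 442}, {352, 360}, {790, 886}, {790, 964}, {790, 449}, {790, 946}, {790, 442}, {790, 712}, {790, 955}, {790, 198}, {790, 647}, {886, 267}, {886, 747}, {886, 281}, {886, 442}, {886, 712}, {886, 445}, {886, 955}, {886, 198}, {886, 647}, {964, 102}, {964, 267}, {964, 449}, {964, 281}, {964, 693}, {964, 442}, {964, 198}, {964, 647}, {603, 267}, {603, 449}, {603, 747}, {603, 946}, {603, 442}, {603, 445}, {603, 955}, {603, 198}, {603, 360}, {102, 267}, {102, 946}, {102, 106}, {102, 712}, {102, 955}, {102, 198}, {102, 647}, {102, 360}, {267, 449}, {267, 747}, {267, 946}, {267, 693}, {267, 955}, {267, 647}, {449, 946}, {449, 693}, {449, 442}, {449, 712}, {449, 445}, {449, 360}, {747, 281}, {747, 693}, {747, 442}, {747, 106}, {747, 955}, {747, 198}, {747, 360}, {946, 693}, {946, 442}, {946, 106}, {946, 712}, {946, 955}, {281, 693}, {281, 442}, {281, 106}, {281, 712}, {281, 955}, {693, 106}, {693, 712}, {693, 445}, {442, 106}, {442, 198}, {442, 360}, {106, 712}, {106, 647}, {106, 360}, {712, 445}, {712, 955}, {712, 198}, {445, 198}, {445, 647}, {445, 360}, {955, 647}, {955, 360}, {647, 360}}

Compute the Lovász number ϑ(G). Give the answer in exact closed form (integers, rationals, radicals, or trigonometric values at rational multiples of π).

Vertex 131 has 14 neighbors: 809, 614, 611, 446, 790, 964, 449, 747, 281, 693, 445, 955, 647, 360.
N(267) = {682, 990, 611, 352, 886, 964, 603, 102, 449, 747, 946, 693, 955, 647}, |N(267)| = 14.
Vertex 946 has 14 neighbors: 809, 614, 966, 611, 790, 603, 102, 267, 449, 693, 442, 106, 712, 955.
deg(106) = 14; N(106) = {682, 614, 966, 990, 446, 102, 747, 946, 281, 693, 442, 712, 647, 360}.
14-regular, N=29; strongly regular (29,14,6,7).
spec(A) ≈ [14.0, 2.1926, -3.1926] (distinct, 4 d.p.).
With N=29: ϑ(G) = 29·(-(-sqrt(29)/2 - 1/2))/(14−(-sqrt(29)/2 - 1/2)) = sqrt(29).
Numerically 5.3851648.

sqrt(29)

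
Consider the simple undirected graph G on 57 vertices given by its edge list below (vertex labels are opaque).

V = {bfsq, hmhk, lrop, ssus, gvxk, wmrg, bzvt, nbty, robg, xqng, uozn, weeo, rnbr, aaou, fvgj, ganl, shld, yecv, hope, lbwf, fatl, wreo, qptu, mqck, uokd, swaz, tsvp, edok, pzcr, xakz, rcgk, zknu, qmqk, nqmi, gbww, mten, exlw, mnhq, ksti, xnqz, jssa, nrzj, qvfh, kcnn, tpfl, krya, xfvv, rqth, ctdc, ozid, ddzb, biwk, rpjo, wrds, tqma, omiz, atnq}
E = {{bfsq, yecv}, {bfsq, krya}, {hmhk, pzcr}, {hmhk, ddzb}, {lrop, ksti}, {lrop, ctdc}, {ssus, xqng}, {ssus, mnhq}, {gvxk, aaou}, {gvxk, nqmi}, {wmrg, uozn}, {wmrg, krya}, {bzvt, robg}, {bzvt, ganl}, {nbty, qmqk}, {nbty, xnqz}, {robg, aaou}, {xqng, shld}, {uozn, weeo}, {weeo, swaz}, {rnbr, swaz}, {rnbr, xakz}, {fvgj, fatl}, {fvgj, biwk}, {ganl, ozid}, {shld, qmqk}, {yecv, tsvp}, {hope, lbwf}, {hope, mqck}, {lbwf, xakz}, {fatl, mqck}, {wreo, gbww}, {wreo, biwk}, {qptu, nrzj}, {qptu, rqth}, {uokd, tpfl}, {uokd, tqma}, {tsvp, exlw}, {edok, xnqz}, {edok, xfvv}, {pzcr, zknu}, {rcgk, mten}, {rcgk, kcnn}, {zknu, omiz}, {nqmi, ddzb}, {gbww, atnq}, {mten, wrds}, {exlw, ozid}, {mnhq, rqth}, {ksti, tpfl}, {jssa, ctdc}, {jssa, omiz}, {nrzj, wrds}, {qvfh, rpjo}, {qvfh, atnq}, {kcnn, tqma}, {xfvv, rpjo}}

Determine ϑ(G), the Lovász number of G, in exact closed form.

57*cos(pi/57)/(cos(pi/57) + 1)

Vertex hope has 2 neighbors: lbwf, mqck.
Vertex weeo has 2 neighbors: uozn, swaz.
deg(ddzb) = 2; N(ddzb) = {hmhk, nqmi}.
N(edok) = {xnqz, xfvv}, |N(edok)| = 2.
G on 57 vertices is 2-regular; a single 57-cycle (edge-transitive).
The 29 distinct eigenvalues: [2.0, 1.988, 1.952, 1.892, 1.809, 1.704, 1.578, 1.434, 1.271, 1.094, 0.903, 0.701, 0.491, 0.275, 0.055, -0.165, -0.383, -0.597, -0.803, -1.0, -1.184, -1.355, -1.508, -1.644, -1.759, -1.853, -1.925, -1.973, -1.997].
Lovász (edge-transitive): ϑ = −57·(-2*cos(pi/57))/((2)−(-2*cos(pi/57))) = 57*cos(pi/57)/(cos(pi/57) + 1).
≈ 28.47834517 (to 8 d.p.).
Check 28 ≤ 57*cos(pi/57)/(cos(pi/57) + 1) ≤ 29: both strict.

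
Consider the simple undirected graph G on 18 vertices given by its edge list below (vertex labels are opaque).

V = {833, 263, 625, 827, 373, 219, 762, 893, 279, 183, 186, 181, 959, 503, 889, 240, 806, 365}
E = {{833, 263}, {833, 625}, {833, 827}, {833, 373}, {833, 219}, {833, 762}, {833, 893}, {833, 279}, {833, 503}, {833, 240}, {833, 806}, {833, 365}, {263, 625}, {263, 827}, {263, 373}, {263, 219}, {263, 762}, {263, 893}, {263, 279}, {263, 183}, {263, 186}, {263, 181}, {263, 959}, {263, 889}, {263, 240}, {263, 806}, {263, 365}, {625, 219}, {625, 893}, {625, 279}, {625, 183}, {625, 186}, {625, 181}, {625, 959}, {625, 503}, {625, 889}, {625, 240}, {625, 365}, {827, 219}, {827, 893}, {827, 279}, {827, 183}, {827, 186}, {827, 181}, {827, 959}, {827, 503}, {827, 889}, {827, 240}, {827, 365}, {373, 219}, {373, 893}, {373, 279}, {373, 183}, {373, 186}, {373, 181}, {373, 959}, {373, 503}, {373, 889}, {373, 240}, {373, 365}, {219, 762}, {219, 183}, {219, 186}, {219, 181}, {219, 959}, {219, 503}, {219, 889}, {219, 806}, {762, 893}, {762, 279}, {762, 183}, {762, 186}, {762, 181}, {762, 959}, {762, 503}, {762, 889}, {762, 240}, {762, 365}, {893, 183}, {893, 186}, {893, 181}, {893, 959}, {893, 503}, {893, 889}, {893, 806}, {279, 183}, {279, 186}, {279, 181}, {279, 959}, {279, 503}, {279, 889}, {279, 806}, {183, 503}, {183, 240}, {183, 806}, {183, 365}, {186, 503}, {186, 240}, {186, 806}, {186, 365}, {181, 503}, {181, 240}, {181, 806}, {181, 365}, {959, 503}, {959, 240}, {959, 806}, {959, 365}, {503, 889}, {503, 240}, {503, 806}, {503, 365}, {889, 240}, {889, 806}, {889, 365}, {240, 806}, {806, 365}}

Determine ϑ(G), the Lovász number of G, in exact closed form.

deg(279) = 13; N(279) = {833, 263, 625, 827, 373, 762, 183, 186, 181, 959, 503, 889, 806}.
deg(959) = 12; N(959) = {263, 625, 827, 373, 219, 762, 893, 279, 503, 240, 806, 365}.
Vertex 219 has 13 neighbors: 833, 263, 625, 827, 373, 762, 183, 186, 181, 959, 503, 889, 806.
Vertex 889 has 12 neighbors: 263, 625, 827, 373, 219, 762, 893, 279, 503, 240, 806, 365.
Complete 4-partite, parts [6, 5, 5, 2]: perfect, ϑ = α = 6.
ϑ(G) ≈ 6.000000.
α=6, χ(Ḡ)=6; ϑ=6 lies between (collapsed).

6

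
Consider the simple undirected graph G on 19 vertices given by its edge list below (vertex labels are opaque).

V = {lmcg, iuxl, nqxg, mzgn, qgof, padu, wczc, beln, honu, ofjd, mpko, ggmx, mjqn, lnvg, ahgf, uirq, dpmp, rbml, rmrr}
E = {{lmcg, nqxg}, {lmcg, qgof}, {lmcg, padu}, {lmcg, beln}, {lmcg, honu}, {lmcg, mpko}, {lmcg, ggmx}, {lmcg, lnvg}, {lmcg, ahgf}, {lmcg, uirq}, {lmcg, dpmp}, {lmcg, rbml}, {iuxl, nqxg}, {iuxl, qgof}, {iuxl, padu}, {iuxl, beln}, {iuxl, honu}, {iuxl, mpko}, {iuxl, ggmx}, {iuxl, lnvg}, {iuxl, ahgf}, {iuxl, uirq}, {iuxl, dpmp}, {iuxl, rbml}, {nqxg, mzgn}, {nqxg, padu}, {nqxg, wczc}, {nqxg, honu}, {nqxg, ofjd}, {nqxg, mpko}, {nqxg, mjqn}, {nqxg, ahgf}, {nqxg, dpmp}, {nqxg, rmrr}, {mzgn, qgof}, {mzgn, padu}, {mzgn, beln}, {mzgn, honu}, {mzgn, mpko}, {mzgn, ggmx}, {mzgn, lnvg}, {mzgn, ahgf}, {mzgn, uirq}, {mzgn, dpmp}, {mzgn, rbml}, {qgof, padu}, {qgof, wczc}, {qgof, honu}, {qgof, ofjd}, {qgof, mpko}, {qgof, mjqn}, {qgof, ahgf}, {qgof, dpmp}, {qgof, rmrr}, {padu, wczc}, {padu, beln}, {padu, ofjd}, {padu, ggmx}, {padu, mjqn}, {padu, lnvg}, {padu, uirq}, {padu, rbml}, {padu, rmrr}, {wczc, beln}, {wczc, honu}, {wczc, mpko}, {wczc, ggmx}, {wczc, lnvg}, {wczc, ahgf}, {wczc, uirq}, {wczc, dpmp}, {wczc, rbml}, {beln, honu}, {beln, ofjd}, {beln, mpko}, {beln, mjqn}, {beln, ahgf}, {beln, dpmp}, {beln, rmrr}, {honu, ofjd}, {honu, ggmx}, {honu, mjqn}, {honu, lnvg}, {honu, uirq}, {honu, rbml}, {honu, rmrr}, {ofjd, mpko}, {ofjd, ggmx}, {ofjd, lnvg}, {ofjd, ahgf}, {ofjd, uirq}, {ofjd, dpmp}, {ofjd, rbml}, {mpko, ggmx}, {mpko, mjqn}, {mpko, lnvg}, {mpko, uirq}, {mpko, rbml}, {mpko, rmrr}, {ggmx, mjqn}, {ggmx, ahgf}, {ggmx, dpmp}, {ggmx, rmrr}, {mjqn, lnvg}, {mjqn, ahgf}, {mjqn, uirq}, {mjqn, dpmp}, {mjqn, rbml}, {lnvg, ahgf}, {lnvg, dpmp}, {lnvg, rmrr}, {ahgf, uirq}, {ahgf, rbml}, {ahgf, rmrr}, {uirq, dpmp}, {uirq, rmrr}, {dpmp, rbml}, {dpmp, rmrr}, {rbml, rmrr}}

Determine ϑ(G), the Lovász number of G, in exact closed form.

N(honu) = {lmcg, iuxl, nqxg, mzgn, qgof, wczc, beln, ofjd, ggmx, mjqn, lnvg, uirq, rbml, rmrr}, |N(honu)| = 14.
deg(beln) = 12; N(beln) = {lmcg, iuxl, mzgn, padu, wczc, honu, ofjd, mpko, mjqn, ahgf, dpmp, rmrr}.
deg(wczc) = 12; N(wczc) = {nqxg, qgof, padu, beln, honu, mpko, ggmx, lnvg, ahgf, uirq, dpmp, rbml}.
N(mzgn) = {nqxg, qgof, padu, beln, honu, mpko, ggmx, lnvg, ahgf, uirq, dpmp, rbml}, |N(mzgn)| = 12.
Complete multipartite on [7, 7, 5]: sandwich collapses at ϑ=7.
Numerically 7.00000.
Sandwich: α(G)=7 ≤ ϑ(G)=7 ≤ χ(Ḡ)=7 (collapsed).

7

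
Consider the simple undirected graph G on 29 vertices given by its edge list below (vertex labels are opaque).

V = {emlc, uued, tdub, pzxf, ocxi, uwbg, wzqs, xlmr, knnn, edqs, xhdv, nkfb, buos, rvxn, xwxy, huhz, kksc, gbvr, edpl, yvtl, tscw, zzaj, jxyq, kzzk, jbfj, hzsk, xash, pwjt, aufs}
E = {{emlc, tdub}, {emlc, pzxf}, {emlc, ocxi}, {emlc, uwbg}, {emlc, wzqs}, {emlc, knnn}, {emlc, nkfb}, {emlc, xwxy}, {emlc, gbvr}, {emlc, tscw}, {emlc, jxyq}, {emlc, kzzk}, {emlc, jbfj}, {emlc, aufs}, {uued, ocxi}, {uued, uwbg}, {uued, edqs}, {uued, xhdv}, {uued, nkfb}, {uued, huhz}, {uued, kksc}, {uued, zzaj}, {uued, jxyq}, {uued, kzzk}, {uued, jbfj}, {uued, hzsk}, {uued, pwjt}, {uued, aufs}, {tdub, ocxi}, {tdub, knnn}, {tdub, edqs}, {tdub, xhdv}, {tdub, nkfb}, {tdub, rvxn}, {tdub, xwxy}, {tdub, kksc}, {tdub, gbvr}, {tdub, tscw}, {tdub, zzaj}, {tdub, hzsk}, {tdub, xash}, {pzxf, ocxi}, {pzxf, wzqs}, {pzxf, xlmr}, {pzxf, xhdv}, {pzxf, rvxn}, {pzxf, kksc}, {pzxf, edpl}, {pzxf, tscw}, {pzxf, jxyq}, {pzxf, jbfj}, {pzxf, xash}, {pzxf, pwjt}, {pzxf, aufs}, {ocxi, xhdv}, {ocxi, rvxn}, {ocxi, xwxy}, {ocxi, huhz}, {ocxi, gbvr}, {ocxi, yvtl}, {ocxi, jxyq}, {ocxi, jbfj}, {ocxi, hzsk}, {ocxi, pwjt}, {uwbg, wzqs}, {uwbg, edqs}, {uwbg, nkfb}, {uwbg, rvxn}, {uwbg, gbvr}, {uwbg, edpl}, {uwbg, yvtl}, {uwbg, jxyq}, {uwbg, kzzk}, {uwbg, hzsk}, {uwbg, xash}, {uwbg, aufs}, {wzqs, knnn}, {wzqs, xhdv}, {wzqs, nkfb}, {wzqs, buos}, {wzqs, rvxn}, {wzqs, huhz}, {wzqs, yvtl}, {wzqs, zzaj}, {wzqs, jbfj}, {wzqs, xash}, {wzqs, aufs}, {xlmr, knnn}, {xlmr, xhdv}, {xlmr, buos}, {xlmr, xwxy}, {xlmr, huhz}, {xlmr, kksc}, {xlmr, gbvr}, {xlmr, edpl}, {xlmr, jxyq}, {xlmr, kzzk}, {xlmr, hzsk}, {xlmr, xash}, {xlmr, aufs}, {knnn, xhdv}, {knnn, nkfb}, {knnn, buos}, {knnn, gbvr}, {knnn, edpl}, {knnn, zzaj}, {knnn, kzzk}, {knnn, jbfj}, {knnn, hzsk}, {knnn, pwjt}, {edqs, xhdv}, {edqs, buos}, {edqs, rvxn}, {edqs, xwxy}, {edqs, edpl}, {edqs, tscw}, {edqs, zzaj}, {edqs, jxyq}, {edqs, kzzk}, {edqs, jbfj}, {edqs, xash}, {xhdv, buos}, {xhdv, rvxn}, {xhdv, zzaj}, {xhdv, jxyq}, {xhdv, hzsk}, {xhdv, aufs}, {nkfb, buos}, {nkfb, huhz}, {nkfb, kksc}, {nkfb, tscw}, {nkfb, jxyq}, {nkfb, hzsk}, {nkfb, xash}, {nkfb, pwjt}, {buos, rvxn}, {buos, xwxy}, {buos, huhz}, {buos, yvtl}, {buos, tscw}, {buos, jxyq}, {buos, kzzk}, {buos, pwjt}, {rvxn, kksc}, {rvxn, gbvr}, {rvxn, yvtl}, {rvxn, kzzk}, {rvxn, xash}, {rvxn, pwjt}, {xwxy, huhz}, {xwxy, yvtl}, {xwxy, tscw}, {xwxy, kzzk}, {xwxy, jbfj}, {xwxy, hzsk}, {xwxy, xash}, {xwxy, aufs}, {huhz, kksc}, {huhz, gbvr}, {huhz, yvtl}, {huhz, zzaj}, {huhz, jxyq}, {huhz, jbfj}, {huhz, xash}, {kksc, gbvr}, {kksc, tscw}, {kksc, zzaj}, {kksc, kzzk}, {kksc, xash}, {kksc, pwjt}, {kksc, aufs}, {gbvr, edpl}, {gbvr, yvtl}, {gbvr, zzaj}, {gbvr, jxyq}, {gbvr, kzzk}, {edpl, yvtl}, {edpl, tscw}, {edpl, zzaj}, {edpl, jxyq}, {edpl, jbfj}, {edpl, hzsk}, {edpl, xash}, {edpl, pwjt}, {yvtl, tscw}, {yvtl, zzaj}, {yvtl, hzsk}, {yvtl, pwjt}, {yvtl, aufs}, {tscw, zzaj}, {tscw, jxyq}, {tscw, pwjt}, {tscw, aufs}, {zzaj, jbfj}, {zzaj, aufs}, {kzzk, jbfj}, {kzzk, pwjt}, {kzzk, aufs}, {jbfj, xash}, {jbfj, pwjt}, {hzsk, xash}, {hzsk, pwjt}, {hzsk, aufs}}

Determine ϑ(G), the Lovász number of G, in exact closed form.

Vertex xwxy has 14 neighbors: emlc, tdub, ocxi, xlmr, edqs, buos, huhz, yvtl, tscw, kzzk, jbfj, hzsk, xash, aufs.
N(xhdv) = {uued, tdub, pzxf, ocxi, wzqs, xlmr, knnn, edqs, buos, rvxn, zzaj, jxyq, hzsk, aufs}, |N(xhdv)| = 14.
Vertex knnn has 14 neighbors: emlc, tdub, wzqs, xlmr, xhdv, nkfb, buos, gbvr, edpl, zzaj, kzzk, jbfj, hzsk, pwjt.
Vertex emlc has 14 neighbors: tdub, pzxf, ocxi, uwbg, wzqs, knnn, nkfb, xwxy, gbvr, tscw, jxyq, kzzk, jbfj, aufs.
deg(v) = 14 for all v (|V|=29); Paley(29): SR with (k,λ,μ)=(14,6,7).
The 3 distinct eigenvalues: [14.0, 2.1926, -3.1926].
ϑ = −N·λ_min/(λ_max−λ_min) = −29·(-sqrt(29)/2 - 1/2)/(14−(-sqrt(29)/2 - 1/2)) = sqrt(29).
Numerically 5.385164807.

sqrt(29)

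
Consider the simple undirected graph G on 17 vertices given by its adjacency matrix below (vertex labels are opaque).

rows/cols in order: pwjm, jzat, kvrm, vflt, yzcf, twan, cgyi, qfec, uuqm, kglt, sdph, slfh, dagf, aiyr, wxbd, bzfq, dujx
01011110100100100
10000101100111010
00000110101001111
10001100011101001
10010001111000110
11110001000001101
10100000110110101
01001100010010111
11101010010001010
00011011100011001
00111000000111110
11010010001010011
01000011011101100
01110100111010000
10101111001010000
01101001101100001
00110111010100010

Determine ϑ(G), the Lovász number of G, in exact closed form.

sqrt(17)

N(dujx) = {kvrm, vflt, twan, cgyi, qfec, kglt, slfh, bzfq}, |N(dujx)| = 8.
Vertex slfh has 8 neighbors: pwjm, jzat, vflt, cgyi, sdph, dagf, bzfq, dujx.
N(bzfq) = {jzat, kvrm, yzcf, qfec, uuqm, sdph, slfh, dujx}, |N(bzfq)| = 8.
deg(jzat) = 8; N(jzat) = {pwjm, twan, qfec, uuqm, slfh, dagf, aiyr, bzfq}.
Regular of degree 8 on 17 vertices: strongly regular (17,8,3,4).
The 3 distinct eigenvalues: [8.0, 1.561553, -2.561553].
Lovász (edge-transitive): ϑ = −17·(-sqrt(17)/2 - 1/2)/((8)−(-sqrt(17)/2 - 1/2)) = sqrt(17).
= 4.1231056… (decimal).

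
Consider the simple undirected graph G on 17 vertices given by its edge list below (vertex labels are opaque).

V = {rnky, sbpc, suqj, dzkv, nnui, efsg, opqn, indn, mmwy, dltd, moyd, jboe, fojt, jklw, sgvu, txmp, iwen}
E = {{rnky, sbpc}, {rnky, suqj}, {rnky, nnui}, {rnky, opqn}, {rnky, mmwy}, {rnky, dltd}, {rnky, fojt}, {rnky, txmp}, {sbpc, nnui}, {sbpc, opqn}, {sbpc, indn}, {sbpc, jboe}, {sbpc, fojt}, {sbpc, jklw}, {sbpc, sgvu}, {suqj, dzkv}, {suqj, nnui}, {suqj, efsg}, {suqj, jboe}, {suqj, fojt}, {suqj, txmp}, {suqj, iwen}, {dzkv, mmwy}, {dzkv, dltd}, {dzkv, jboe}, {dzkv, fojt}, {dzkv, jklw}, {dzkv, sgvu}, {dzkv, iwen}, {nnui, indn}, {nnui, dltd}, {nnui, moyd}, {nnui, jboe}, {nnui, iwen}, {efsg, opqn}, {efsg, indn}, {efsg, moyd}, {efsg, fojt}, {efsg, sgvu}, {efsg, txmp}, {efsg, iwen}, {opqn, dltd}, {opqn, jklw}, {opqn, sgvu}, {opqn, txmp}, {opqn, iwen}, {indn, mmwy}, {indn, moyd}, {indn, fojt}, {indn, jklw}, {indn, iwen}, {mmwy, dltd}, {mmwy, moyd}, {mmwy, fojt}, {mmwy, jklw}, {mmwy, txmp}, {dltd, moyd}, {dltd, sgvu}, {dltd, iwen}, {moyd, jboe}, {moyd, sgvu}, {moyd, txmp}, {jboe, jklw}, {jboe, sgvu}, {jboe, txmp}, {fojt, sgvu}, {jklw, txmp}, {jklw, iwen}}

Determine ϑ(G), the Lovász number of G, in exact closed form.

deg(rnky) = 8; N(rnky) = {sbpc, suqj, nnui, opqn, mmwy, dltd, fojt, txmp}.
N(jboe) = {sbpc, suqj, dzkv, nnui, moyd, jklw, sgvu, txmp}, |N(jboe)| = 8.
N(fojt) = {rnky, sbpc, suqj, dzkv, efsg, indn, mmwy, sgvu}, |N(fojt)| = 8.
deg(dzkv) = 8; N(dzkv) = {suqj, mmwy, dltd, jboe, fojt, jklw, sgvu, iwen}.
8-regular, N=17; SR(17,8,3,4) — a Paley graph.
The 3 distinct eigenvalues: [8.0, 1.56155, -2.56155].
With N=17: ϑ(G) = 17·(-(-sqrt(17)/2 - 1/2))/(8−(-sqrt(17)/2 - 1/2)) = sqrt(17).
ϑ(G) ≈ 4.12310563.

sqrt(17)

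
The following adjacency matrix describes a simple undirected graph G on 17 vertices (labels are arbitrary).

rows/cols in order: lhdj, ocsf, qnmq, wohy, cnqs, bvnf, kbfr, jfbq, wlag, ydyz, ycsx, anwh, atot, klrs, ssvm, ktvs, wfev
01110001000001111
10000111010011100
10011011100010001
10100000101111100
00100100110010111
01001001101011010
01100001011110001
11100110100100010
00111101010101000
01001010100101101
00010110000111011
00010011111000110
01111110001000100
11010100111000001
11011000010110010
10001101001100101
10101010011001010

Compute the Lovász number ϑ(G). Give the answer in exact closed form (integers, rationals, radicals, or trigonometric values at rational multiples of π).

sqrt(17)

N(ktvs) = {lhdj, cnqs, bvnf, jfbq, ycsx, anwh, ssvm, wfev}, |N(ktvs)| = 8.
Vertex ssvm has 8 neighbors: lhdj, ocsf, wohy, cnqs, ydyz, anwh, atot, ktvs.
N(anwh) = {wohy, kbfr, jfbq, wlag, ydyz, ycsx, ssvm, ktvs}, |N(anwh)| = 8.
Vertex qnmq has 8 neighbors: lhdj, wohy, cnqs, kbfr, jfbq, wlag, atot, wfev.
deg(v) = 8 for all v (|V|=17); Paley(17): SR with (k,λ,μ)=(8,3,4).
The 3 distinct eigenvalues: [8.0, 1.562, -2.562].
ϑ = −N·λ_min/(λ_max−λ_min) = −17·(-sqrt(17)/2 - 1/2)/(8−(-sqrt(17)/2 - 1/2)) = sqrt(17).
= 4.123105626… (decimal).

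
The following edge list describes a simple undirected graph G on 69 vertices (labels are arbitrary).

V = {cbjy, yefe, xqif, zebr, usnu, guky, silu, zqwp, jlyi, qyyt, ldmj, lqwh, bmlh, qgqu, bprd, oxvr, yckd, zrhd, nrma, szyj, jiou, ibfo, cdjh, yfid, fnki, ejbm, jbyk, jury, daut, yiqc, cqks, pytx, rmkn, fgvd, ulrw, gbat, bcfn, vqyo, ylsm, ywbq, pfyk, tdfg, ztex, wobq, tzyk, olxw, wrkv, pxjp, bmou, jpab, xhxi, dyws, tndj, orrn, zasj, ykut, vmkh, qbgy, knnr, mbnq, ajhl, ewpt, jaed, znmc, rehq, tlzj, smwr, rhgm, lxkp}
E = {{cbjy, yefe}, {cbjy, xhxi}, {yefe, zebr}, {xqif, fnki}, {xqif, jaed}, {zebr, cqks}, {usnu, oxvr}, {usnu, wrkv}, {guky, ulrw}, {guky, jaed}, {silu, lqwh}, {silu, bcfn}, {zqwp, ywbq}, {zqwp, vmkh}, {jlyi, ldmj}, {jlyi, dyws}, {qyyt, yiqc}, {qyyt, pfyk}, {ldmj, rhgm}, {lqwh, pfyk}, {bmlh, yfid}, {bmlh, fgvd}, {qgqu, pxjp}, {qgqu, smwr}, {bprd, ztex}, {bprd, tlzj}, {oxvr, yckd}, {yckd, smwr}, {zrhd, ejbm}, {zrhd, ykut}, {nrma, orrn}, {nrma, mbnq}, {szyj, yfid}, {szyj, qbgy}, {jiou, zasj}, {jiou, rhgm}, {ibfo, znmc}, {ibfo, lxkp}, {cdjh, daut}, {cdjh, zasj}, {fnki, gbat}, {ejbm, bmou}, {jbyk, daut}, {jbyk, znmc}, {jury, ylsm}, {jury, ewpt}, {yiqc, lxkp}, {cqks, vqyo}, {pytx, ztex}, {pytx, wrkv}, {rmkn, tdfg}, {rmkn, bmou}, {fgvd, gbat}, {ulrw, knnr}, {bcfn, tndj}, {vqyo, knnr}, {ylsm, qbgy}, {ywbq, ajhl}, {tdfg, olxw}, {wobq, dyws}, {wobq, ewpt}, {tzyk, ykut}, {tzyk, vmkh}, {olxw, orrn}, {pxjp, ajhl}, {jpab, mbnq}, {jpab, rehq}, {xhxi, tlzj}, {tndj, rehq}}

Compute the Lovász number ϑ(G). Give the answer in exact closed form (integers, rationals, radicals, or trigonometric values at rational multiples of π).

Vertex guky has 2 neighbors: ulrw, jaed.
Vertex bmou has 2 neighbors: ejbm, rmkn.
N(jlyi) = {ldmj, dyws}, |N(jlyi)| = 2.
Vertex tndj has 2 neighbors: bcfn, rehq.
Every vertex has degree 2 (N=69); a single 69-cycle (edge-transitive).
A has 35 distinct eigenvalues ≈ [2.0, 1.991714, 1.966923, 1.925835, 1.868788, 1.796255, 1.708839, 1.607262, 1.492367, 1.365106, 1.226534, 1.077797, 0.92013, 0.754838, 0.583292, 0.406912, 0.22716, 0.045526, -0.136485, -0.317365, -0.495616, -0.669759, -0.838353, -1.0, -1.153361, -1.297164, -1.430219, -1.551423, -1.659771, -1.754365, -1.834423, -1.899279, -1.948398, -1.981372, -1.997927].
With N=69: ϑ(G) = 69·(-(-1)*2*cos(pi/69))/(2−(-2*cos(pi/69))) = 69*cos(pi/69)/(cos(pi/69) + 1).
Numerically 34.48211410.
α=34, χ(Ḡ)=35; ϑ=69*cos(pi/69)/(cos(pi/69) + 1) lies between (both strict).

69*cos(pi/69)/(cos(pi/69) + 1)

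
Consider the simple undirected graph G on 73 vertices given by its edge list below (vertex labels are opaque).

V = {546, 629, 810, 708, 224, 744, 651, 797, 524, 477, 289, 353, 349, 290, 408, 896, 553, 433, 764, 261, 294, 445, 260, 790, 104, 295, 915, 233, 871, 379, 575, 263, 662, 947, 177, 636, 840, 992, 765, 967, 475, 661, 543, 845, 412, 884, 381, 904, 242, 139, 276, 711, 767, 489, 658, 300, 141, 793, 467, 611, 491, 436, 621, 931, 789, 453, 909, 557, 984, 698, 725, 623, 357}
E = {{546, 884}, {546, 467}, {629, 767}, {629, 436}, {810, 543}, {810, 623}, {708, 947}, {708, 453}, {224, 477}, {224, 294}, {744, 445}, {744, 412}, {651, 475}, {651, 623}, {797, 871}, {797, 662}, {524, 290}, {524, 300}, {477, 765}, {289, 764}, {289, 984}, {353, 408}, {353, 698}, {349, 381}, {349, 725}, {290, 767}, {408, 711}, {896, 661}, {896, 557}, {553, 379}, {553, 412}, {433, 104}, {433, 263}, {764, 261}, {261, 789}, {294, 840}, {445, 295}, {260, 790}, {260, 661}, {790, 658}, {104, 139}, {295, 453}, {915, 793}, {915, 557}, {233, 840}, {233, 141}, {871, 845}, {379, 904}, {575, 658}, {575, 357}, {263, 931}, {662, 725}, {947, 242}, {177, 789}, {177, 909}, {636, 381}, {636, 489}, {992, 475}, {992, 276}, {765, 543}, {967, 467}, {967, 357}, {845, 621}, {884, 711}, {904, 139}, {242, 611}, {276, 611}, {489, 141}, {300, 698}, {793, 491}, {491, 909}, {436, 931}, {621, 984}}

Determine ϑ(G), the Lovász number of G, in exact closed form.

73*cos(pi/73)/(cos(pi/73) + 1)

deg(436) = 2; N(436) = {629, 931}.
deg(412) = 2; N(412) = {744, 553}.
N(276) = {992, 611}, |N(276)| = 2.
N(575) = {658, 357}, |N(575)| = 2.
2-regular, N=73; the odd cycle C_{73}.
spec(A) ≈ [2.0, 1.9926, 1.97044, 1.9337, 1.88263, 1.81764, 1.73918, 1.64785, 1.54431, 1.42935, 1.3038, 1.1686, 1.02474, 0.8733, 0.7154, 0.55219, 0.3849, 0.21476, 0.04303, -0.12902, -0.30011, -0.46898, -0.63438, -0.79509, -0.9499, -1.09769, -1.23734, -1.36784, -1.48821, -1.59756, -1.69508, -1.78006, -1.85185, -1.90993, -1.95388, -1.98335, -1.99815] (distinct, 5 d.p.).
ϑ = −N·λ_min/(λ_max−λ_min) = −73·(-2*cos(pi/73))/(2−(-2*cos(pi/73))) = 73*cos(pi/73)/(cos(pi/73) + 1).
ϑ(G) ≈ 36.483095.
Lovász sandwich 36 ≤ 73*cos(pi/73)/(cos(pi/73) + 1) ≤ 37: both strict.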